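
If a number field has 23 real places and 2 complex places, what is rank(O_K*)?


By Dirichlet's unit theorem:
rank = r1 + r2 - 1
= 23 + 2 - 1
= 24

24


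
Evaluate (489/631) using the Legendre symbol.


p = 631 is prime, so compute (489/631) with the reciprocity algorithm (Jacobi-symbol steps: pull out 2s via (2/n), flip via reciprocity, reduce):
  reciprocity: (489/631) -> +(631/489)
  reduce: (142/489)
  pull out 2: (2/489) = +1  (since 489 mod 8 = 1)
  reciprocity: (71/489) -> +(489/71)
  reduce: (63/71)
  reciprocity: (63/71) -> -(71/63)
  reduce: (8/63)
  pull out 2: (2/63) = +1  (since 63 mod 8 = 7)
  pull out 2: (2/63) = +1  (since 63 mod 8 = 7)
  pull out 2: (2/63) = +1  (since 63 mod 8 = 7)
  (1/63) = 1
Product of signs = -1
(489/631) = -1

-1


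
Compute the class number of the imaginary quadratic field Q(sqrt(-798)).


K = Q(sqrt(-798)). d mod 4 = 2, so D = disc(K) = 4d = -3192
h(K) equals the number of primitive reduced positive-definite forms (a, b, c) = a*x^2 + b*x*y + c*y^2 with b^2 - 4ac = D,
where reduced means |b| <= a <= c, with b >= 0 whenever |b| = a or a = c, and primitive means gcd(a, b, c) = 1.
Reduced forces 3a^2 <= |D| = 3192, so 1 <= a <= 32; b must have the parity of D, and c = (b^2 - D)/(4a) must be an integer >= a.
Enumerate a = 1..32, b in [-a, a]:
  a=1: (1, 0, 798)  [1]
  a=2: (2, 0, 399)  [1]
  a=3: (3, 0, 266)  [1]
  a=4..5: none
  a=6: (6, 0, 133)  [1]
  a=7: (7, 0, 114)  [1]
  a=8..10: none
  a=11: (11, -8, 74), (11, 8, 74)  [2]
  a=12..13: none
  a=14: (14, 0, 57)  [1]
  a=15..16: none
  a=17: (17, -2, 47), (17, 2, 47)  [2]
  a=18: none
  a=19: (19, 0, 42)  [1]
  a=20: none
  a=21: (21, 0, 38)  [1]
  a=22: (22, -8, 37), (22, 8, 37)  [2]
  a=23..30: none
  a=31: (31, -30, 33), (31, 30, 33)  [2]
  a=32: none
Total reduced forms: 1 + 1 + 1 + 1 + 1 + 2 + 1 + 2 + 1 + 1 + 2 + 2 = 16
h = 16

16


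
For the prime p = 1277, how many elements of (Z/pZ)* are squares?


For prime p, the number of non-zero quadratic residues is (p-1)/2.
= (1277-1)/2
= 638

638


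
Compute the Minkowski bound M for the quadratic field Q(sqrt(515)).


d = 515, d mod 4 = 3, so disc(K) = 4d = 2060; |disc(K)| = 2060
Real quadratic field, so n = 2, s = r2 = 0, r1 = 2
M = (n!/n^n) * (4/pi)^s * sqrt(|disc(K)|) = (2!/2^2) * (4/pi)^0 * sqrt(2060)
= 0.5 * 1.000000 * 45.387223
= 22.6936

22.6936


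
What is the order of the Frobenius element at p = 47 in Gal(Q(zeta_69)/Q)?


The Frobenius at p in Gal(Q(zeta_n)/Q) = (Z/nZ)* is the class of p, so its order is ord_69(47), the smallest k >= 1 with 47^k = 1 mod 69.
n = 69 = 3 * 23, phi(69) = 44; the order divides phi(n).
Divisors of 44: 1, 2, 4, 11, 22, 44
Repeated squaring mod 69: 47^1 = 47, 47^2 = 1, 47^4 = 1, 47^8 = 1, 47^16 = 1, 47^32 = 1
Test divisors in increasing order:
  k=1: 47^1 = 47 mod 69
  k=2: 47^2 = 1 mod 69  <- first divisor giving 1
Order = 2

2


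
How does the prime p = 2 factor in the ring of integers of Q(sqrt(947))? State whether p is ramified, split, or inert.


K = Q(sqrt(947)). Since d mod 4 = 3, disc(K) = 3788.
Check p | disc: 3788 mod 2 = 0.
p divides disc, so p ramifies: (p) = P^2 with e=2, f=1, g=1.
Therefore p is ramified.

ramified


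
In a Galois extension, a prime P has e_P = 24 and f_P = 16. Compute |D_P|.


|D_P| = e * f
= 24 * 16
= 384

384


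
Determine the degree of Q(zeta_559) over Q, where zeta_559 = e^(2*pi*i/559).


The degree equals Euler's totient phi(559).
559 = 13 * 43
phi(559) = 504

504


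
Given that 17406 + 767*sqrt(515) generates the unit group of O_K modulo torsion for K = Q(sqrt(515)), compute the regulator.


epsilon = 17406 + 767*sqrt(515)
= 34812.0000
R = ln(34812.0000)
= 10.4577

10.4577


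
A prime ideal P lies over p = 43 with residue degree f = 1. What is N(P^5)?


N(P^a) = p^(a*f)
= 43^(5*1)
= 43^5
= 147008443

147008443


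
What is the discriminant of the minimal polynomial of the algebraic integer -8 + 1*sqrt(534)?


The element -8 + 1*sqrt(534) has minimal polynomial:
x^2 + 16*x - 470
Discriminant = (16)^2 - 4*(-470)
= 256 + 1880
= 2136

2136


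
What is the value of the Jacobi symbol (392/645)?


Compute (392/645) via quadratic reciprocity:
  pull out 2: (2/645) = -1  (since 645 mod 8 = 5)
  pull out 2: (2/645) = -1  (since 645 mod 8 = 5)
  pull out 2: (2/645) = -1  (since 645 mod 8 = 5)
  reciprocity: (49/645) -> +(645/49)
  reduce: (8/49)
  pull out 2: (2/49) = +1  (since 49 mod 8 = 1)
  pull out 2: (2/49) = +1  (since 49 mod 8 = 1)
  pull out 2: (2/49) = +1  (since 49 mod 8 = 1)
  (1/49) = 1
Product of signs = -1

-1


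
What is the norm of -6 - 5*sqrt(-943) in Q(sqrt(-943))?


N(a + b*sqrt(d)) = a^2 - d*b^2
= (-6)^2 - (-943)*(-5)^2
= 36 + 23575
= 23611

23611


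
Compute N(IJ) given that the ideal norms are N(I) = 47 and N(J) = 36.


N(IJ) = N(I) * N(J)
= 47 * 36
= 1692

1692


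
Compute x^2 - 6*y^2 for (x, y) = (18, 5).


x^2 - d*y^2
= 18^2 - 6*5^2
= 324 - 150
= 174

174


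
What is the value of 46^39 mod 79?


p = 79 is prime and the exponent is (p-1)/2 = 39, so by Euler's criterion 46^39 = (46/79) = +1 or -1 mod 79.
Compute by square-and-multiply:
  39 = 32 + 4 + 2 + 1 (binary 100111)
  Repeated squaring mod 79: 46^1 = 46, 46^2 = 62, 46^4 = 52, 46^8 = 18, 46^16 = 8, 46^32 = 64
  46^39 = 46^32 * 46^4 * 46^2 * 46^1 = 64 * 52 * 62 * 46 mod 79
    64 * 52 = 3328 = 10 mod 79
    10 * 62 = 620 = 67 mod 79
    67 * 46 = 3082 = 1 mod 79
  46^39 = 1 mod 79
Result 1: 46 is a quadratic residue mod 79.
46^39 mod 79 = 1

1


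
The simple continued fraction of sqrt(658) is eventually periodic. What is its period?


Run the CF algorithm for sqrt(658).
a_0 = floor(sqrt(658)) = 25; set m_0=0, q_0=1.
Recurrence: m' = q*a - m,  q' = (d - m'^2)/q,  a' = floor((a_0 + m')/q').
  step 1: m=25, q=33, a=1
  step 2: m=8, q=18, a=1
  step 3: m=10, q=31, a=1
  step 4: m=21, q=7, a=6
  step 5: m=21, q=31, a=1
  step 6: m=10, q=18, a=1
  step 7: m=8, q=33, a=1
  step 8: m=25, q=1, a=50
a_8 = 2*a_0 = 50, so the period closes here.
sqrt(658) = [25; 1, 1, 1, 6, 1, 1, 1, 50]
Period length = 8

8


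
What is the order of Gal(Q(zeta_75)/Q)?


|Gal(Q(zeta_75)/Q)| = phi(75)
= 40

40


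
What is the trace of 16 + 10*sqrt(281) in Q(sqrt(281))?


Tr(a + b*sqrt(d)) = (a + b*sqrt(d)) + (a - b*sqrt(d)) = 2a
= 2 * (16)
= 32

32


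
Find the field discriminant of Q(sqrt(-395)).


For K = Q(sqrt(d)) with d squarefree: disc(K) = d if d = 1 mod 4, and disc(K) = 4d if d = 2 or 3 mod 4.
Here d = -395, and d mod 4 = 1.
d = 1 mod 4 (O_K = Z[(1+sqrt(d))/2]), so disc(K) = d = -395

-395


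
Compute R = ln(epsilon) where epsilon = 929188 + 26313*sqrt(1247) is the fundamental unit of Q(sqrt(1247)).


epsilon = 929188 + 26313*sqrt(1247)
= 1.8584e+06
R = ln(1.8584e+06)
= 14.4352

14.4352


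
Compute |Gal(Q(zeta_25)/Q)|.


|Gal(Q(zeta_25)/Q)| = phi(25)
= 20

20


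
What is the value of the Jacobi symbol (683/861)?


Compute (683/861) via quadratic reciprocity:
  reciprocity: (683/861) -> +(861/683)
  reduce: (178/683)
  pull out 2: (2/683) = -1  (since 683 mod 8 = 3)
  reciprocity: (89/683) -> +(683/89)
  reduce: (60/89)
  pull out 2: (2/89) = +1  (since 89 mod 8 = 1)
  pull out 2: (2/89) = +1  (since 89 mod 8 = 1)
  reciprocity: (15/89) -> +(89/15)
  reduce: (14/15)
  pull out 2: (2/15) = +1  (since 15 mod 8 = 7)
  reciprocity: (7/15) -> -(15/7)
  reduce: (1/7)
  (1/7) = 1
Product of signs = 1

1


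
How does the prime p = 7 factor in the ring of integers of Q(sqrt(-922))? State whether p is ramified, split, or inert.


K = Q(sqrt(-922)). Since d mod 4 = 2, disc(K) = -3688.
Check p | disc: -3688 mod 7 = 1.
p does not divide disc. Compute Legendre symbol (d/p):
2^((7-1)/2) mod 7 = 1
(d/p) = 1, so p splits: (p) = P*P' with e=1, f=1, g=2.
Therefore p is split.

split


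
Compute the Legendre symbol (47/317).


p = 317 is prime, so compute (47/317) with the reciprocity algorithm (Jacobi-symbol steps: pull out 2s via (2/n), flip via reciprocity, reduce):
  reciprocity: (47/317) -> +(317/47)
  reduce: (35/47)
  reciprocity: (35/47) -> -(47/35)
  reduce: (12/35)
  pull out 2: (2/35) = -1  (since 35 mod 8 = 3)
  pull out 2: (2/35) = -1  (since 35 mod 8 = 3)
  reciprocity: (3/35) -> -(35/3)
  reduce: (2/3)
  pull out 2: (2/3) = -1  (since 3 mod 8 = 3)
  (1/3) = 1
Product of signs = -1
(47/317) = -1

-1


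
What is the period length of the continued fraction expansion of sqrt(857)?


Run the CF algorithm for sqrt(857).
a_0 = floor(sqrt(857)) = 29; set m_0=0, q_0=1.
Recurrence: m' = q*a - m,  q' = (d - m'^2)/q,  a' = floor((a_0 + m')/q').
  step 1: m=29, q=16, a=3
  step 2: m=19, q=31, a=1
  step 3: m=12, q=23, a=1
  step 4: m=11, q=32, a=1
  step 5: m=21, q=13, a=3
  step 6: m=18, q=41, a=1
  step 7: m=23, q=8, a=6
  step 8: m=25, q=29, a=1
  step 9: m=4, q=29, a=1
  step 10: m=25, q=8, a=6
  step 11: m=23, q=41, a=1
  step 12: m=18, q=13, a=3
  step 13: m=21, q=32, a=1
  step 14: m=11, q=23, a=1
  step 15: m=12, q=31, a=1
  step 16: m=19, q=16, a=3
  step 17: m=29, q=1, a=58
a_17 = 2*a_0 = 58, so the period closes here.
sqrt(857) = [29; 3, 1, 1, 1, 3, 1, 6, 1, 1, 6, 1, 3, 1, 1, 1, 3, 58]
Period length = 17

17


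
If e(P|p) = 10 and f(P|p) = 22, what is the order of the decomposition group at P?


|D_P| = e * f
= 10 * 22
= 220

220


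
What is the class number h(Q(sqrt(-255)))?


K = Q(sqrt(-255)). d mod 4 = 1, so D = disc(K) = d = -255
h(K) equals the number of primitive reduced positive-definite forms (a, b, c) = a*x^2 + b*x*y + c*y^2 with b^2 - 4ac = D,
where reduced means |b| <= a <= c, with b >= 0 whenever |b| = a or a = c, and primitive means gcd(a, b, c) = 1.
Reduced forces 3a^2 <= |D| = 255, so 1 <= a <= 9; b must have the parity of D, and c = (b^2 - D)/(4a) must be an integer >= a.
Enumerate a = 1..9, b in [-a, a]:
  a=1: (1, 1, 64)  [1]
  a=2: (2, -1, 32), (2, 1, 32)  [2]
  a=3: (3, 3, 22)  [1]
  a=4: (4, -1, 16), (4, 1, 16)  [2]
  a=5: (5, 5, 14)  [1]
  a=6: (6, -3, 11), (6, 3, 11)  [2]
  a=7: (7, -5, 10), (7, 5, 10)  [2]
  a=8: (8, 1, 8)  [1]
  a=9: none
Total reduced forms: 1 + 2 + 1 + 2 + 1 + 2 + 2 + 1 = 12
h = 12

12


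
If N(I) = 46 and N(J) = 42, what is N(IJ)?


N(IJ) = N(I) * N(J)
= 46 * 42
= 1932

1932


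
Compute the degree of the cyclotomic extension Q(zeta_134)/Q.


The degree equals Euler's totient phi(134).
134 = 2 * 67
phi(134) = 66

66


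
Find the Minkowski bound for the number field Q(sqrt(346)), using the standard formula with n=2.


d = 346, d mod 4 = 2, so disc(K) = 4d = 1384; |disc(K)| = 1384
Real quadratic field, so n = 2, s = r2 = 0, r1 = 2
M = (n!/n^n) * (4/pi)^s * sqrt(|disc(K)|) = (2!/2^2) * (4/pi)^0 * sqrt(1384)
= 0.5 * 1.000000 * 37.202150
= 18.6011

18.6011


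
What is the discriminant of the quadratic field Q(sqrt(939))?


For K = Q(sqrt(d)) with d squarefree: disc(K) = d if d = 1 mod 4, and disc(K) = 4d if d = 2 or 3 mod 4.
Here d = 939, and d mod 4 = 3.
d = 3 mod 4, not 1 (O_K = Z[sqrt(d)]), so disc(K) = 4d = 4 * (939) = 3756

3756


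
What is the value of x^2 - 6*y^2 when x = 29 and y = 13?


x^2 - d*y^2
= 29^2 - 6*13^2
= 841 - 1014
= -173

-173


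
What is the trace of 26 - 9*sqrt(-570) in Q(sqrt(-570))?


Tr(a + b*sqrt(d)) = (a + b*sqrt(d)) + (a - b*sqrt(d)) = 2a
= 2 * (26)
= 52

52


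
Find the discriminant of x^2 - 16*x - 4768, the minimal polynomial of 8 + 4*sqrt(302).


The element 8 + 4*sqrt(302) has minimal polynomial:
x^2 - 16*x - 4768
Discriminant = (-16)^2 - 4*(-4768)
= 256 + 19072
= 19328

19328


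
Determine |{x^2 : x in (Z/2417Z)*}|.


For prime p, the number of non-zero quadratic residues is (p-1)/2.
= (2417-1)/2
= 1208

1208


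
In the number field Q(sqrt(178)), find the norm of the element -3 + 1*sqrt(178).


N(a + b*sqrt(d)) = a^2 - d*b^2
= (-3)^2 - (178)*(1)^2
= 9 - 178
= -169

-169


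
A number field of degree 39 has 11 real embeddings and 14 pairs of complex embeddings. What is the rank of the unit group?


By Dirichlet's unit theorem:
rank = r1 + r2 - 1
= 11 + 14 - 1
= 24

24


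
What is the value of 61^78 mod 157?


p = 157 is prime and the exponent is (p-1)/2 = 78, so by Euler's criterion 61^78 = (61/157) = +1 or -1 mod 157.
Compute by square-and-multiply:
  78 = 64 + 8 + 4 + 2 (binary 1001110)
  Repeated squaring mod 157: 61^1 = 61, 61^2 = 110, 61^4 = 11, 61^8 = 121, 61^16 = 40, 61^32 = 30, 61^64 = 115
  61^78 = 61^64 * 61^8 * 61^4 * 61^2 = 115 * 121 * 11 * 110 mod 157
    115 * 121 = 13915 = 99 mod 157
    99 * 11 = 1089 = 147 mod 157
    147 * 110 = 16170 = 156 mod 157
  61^78 = 156 mod 157
Result 156 = p - 1 = -1 mod 157: 61 is a quadratic non-residue mod 157. As a residue in [0, p-1] the value is 156.
61^78 mod 157 = 156

156


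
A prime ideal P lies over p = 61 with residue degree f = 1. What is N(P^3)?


N(P^a) = p^(a*f)
= 61^(3*1)
= 61^3
= 226981

226981


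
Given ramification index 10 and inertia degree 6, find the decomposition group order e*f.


|D_P| = e * f
= 10 * 6
= 60

60


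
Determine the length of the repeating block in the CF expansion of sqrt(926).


Run the CF algorithm for sqrt(926).
a_0 = floor(sqrt(926)) = 30; set m_0=0, q_0=1.
Recurrence: m' = q*a - m,  q' = (d - m'^2)/q,  a' = floor((a_0 + m')/q').
  step 1: m=30, q=26, a=2
  step 2: m=22, q=17, a=3
  step 3: m=29, q=5, a=11
  step 4: m=26, q=50, a=1
  step 5: m=24, q=7, a=7
  step 6: m=25, q=43, a=1
  step 7: m=18, q=14, a=3
  step 8: m=24, q=25, a=2
  step 9: m=26, q=10, a=5
  step 10: m=24, q=35, a=1
  step 11: m=11, q=23, a=1
  step 12: m=12, q=34, a=1
  step 13: m=22, q=13, a=4
  step 14: m=30, q=2, a=30
  step 15: m=30, q=13, a=4
  step 16: m=22, q=34, a=1
  step 17: m=12, q=23, a=1
  step 18: m=11, q=35, a=1
  step 19: m=24, q=10, a=5
  step 20: m=26, q=25, a=2
  step 21: m=24, q=14, a=3
  step 22: m=18, q=43, a=1
  step 23: m=25, q=7, a=7
  step 24: m=24, q=50, a=1
  step 25: m=26, q=5, a=11
  step 26: m=29, q=17, a=3
  step 27: m=22, q=26, a=2
  step 28: m=30, q=1, a=60
a_28 = 2*a_0 = 60, so the period closes here.
sqrt(926) = [30; 2, 3, 11, 1, 7, 1, 3, 2, 5, 1, 1, 1, 4, 30, 4, 1, 1, 1, 5, 2, 3, 1, 7, 1, 11, 3, 2, 60]
Period length = 28

28


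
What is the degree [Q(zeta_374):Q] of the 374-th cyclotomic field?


The degree equals Euler's totient phi(374).
374 = 2 * 11 * 17
phi(374) = 160

160


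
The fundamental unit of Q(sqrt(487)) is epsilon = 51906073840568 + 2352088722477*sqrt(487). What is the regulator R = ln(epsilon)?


epsilon = 51906073840568 + 2352088722477*sqrt(487)
= 1.0381e+14
R = ln(1.0381e+14)
= 32.2736

32.2736


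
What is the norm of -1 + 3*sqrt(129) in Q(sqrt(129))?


N(a + b*sqrt(d)) = a^2 - d*b^2
= (-1)^2 - (129)*(3)^2
= 1 - 1161
= -1160

-1160


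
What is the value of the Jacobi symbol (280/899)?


Compute (280/899) via quadratic reciprocity:
  pull out 2: (2/899) = -1  (since 899 mod 8 = 3)
  pull out 2: (2/899) = -1  (since 899 mod 8 = 3)
  pull out 2: (2/899) = -1  (since 899 mod 8 = 3)
  reciprocity: (35/899) -> -(899/35)
  reduce: (24/35)
  pull out 2: (2/35) = -1  (since 35 mod 8 = 3)
  pull out 2: (2/35) = -1  (since 35 mod 8 = 3)
  pull out 2: (2/35) = -1  (since 35 mod 8 = 3)
  reciprocity: (3/35) -> -(35/3)
  reduce: (2/3)
  pull out 2: (2/3) = -1  (since 3 mod 8 = 3)
  (1/3) = 1
Product of signs = -1

-1


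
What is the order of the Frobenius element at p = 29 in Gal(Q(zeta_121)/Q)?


The Frobenius at p in Gal(Q(zeta_n)/Q) = (Z/nZ)* is the class of p, so its order is ord_121(29), the smallest k >= 1 with 29^k = 1 mod 121.
n = 121 = 11^2, phi(121) = 110; the order divides phi(n).
Divisors of 110: 1, 2, 5, 10, 11, 22, 55, 110
Repeated squaring mod 121: 29^1 = 29, 29^2 = 115, 29^4 = 36, 29^8 = 86, 29^16 = 15, 29^32 = 104, 29^64 = 47
Test divisors in increasing order:
  k=1: 29^1 = 29 mod 121
  k=2: 29^2 = 115 mod 121
  k=5: 29^5 = 36 * 29 = 76 mod 121
  k=10: 29^10 = 86 * 115 = 89 mod 121
  k=11: 29^11 = 86 * 115 * 29 = 40 mod 121
  k=22: 29^22 = 15 * 36 * 115 = 27 mod 121
  k=55: 29^55 = 104 * 15 * 36 * 115 * 29 = 120 mod 121
  k=110: 29^110 = 47 * 104 * 86 * 36 * 115 = 1 mod 121  <- first divisor giving 1
Order = 110

110


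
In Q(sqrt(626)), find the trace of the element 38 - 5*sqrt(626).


Tr(a + b*sqrt(d)) = (a + b*sqrt(d)) + (a - b*sqrt(d)) = 2a
= 2 * (38)
= 76

76


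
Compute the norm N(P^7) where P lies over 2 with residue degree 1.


N(P^a) = p^(a*f)
= 2^(7*1)
= 2^7
= 128

128


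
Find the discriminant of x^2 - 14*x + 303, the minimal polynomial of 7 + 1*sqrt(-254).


The element 7 + 1*sqrt(-254) has minimal polynomial:
x^2 - 14*x + 303
Discriminant = (-14)^2 - 4*(303)
= 196 - 1212
= -1016

-1016


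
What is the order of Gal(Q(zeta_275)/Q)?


|Gal(Q(zeta_275)/Q)| = phi(275)
= 200

200


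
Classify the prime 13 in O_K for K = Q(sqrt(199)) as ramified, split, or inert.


K = Q(sqrt(199)). Since d mod 4 = 3, disc(K) = 796.
Check p | disc: 796 mod 13 = 3.
p does not divide disc. Compute Legendre symbol (d/p):
4^((13-1)/2) mod 13 = 1
(d/p) = 1, so p splits: (p) = P*P' with e=1, f=1, g=2.
Therefore p is split.

split


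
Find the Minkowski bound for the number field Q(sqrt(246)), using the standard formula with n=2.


d = 246, d mod 4 = 2, so disc(K) = 4d = 984; |disc(K)| = 984
Real quadratic field, so n = 2, s = r2 = 0, r1 = 2
M = (n!/n^n) * (4/pi)^s * sqrt(|disc(K)|) = (2!/2^2) * (4/pi)^0 * sqrt(984)
= 0.5 * 1.000000 * 31.368774
= 15.6844

15.6844


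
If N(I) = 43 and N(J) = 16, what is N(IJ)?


N(IJ) = N(I) * N(J)
= 43 * 16
= 688

688


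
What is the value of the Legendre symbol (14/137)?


p = 137 is prime, so compute (14/137) with the reciprocity algorithm (Jacobi-symbol steps: pull out 2s via (2/n), flip via reciprocity, reduce):
  pull out 2: (2/137) = +1  (since 137 mod 8 = 1)
  reciprocity: (7/137) -> +(137/7)
  reduce: (4/7)
  pull out 2: (2/7) = +1  (since 7 mod 8 = 7)
  pull out 2: (2/7) = +1  (since 7 mod 8 = 7)
  (1/7) = 1
Product of signs = 1
(14/137) = 1

1


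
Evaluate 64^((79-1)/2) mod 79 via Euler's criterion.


p = 79 is prime and the exponent is (p-1)/2 = 39, so by Euler's criterion 64^39 = (64/79) = +1 or -1 mod 79.
Compute by square-and-multiply:
  39 = 32 + 4 + 2 + 1 (binary 100111)
  Repeated squaring mod 79: 64^1 = 64, 64^2 = 67, 64^4 = 65, 64^8 = 38, 64^16 = 22, 64^32 = 10
  64^39 = 64^32 * 64^4 * 64^2 * 64^1 = 10 * 65 * 67 * 64 mod 79
    10 * 65 = 650 = 18 mod 79
    18 * 67 = 1206 = 21 mod 79
    21 * 64 = 1344 = 1 mod 79
  64^39 = 1 mod 79
Result 1: 64 is a quadratic residue mod 79.
64^39 mod 79 = 1

1


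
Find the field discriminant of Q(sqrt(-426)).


For K = Q(sqrt(d)) with d squarefree: disc(K) = d if d = 1 mod 4, and disc(K) = 4d if d = 2 or 3 mod 4.
Here d = -426, and d mod 4 = 2.
d = 2 mod 4, not 1 (O_K = Z[sqrt(d)]), so disc(K) = 4d = 4 * (-426) = -1704

-1704


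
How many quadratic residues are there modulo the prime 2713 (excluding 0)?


For prime p, the number of non-zero quadratic residues is (p-1)/2.
= (2713-1)/2
= 1356

1356


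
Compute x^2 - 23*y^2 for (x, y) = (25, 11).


x^2 - d*y^2
= 25^2 - 23*11^2
= 625 - 2783
= -2158

-2158


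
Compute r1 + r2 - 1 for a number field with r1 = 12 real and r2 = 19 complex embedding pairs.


By Dirichlet's unit theorem:
rank = r1 + r2 - 1
= 12 + 19 - 1
= 30

30


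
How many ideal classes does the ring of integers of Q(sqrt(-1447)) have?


K = Q(sqrt(-1447)). d mod 4 = 1, so D = disc(K) = d = -1447
h(K) equals the number of primitive reduced positive-definite forms (a, b, c) = a*x^2 + b*x*y + c*y^2 with b^2 - 4ac = D,
where reduced means |b| <= a <= c, with b >= 0 whenever |b| = a or a = c, and primitive means gcd(a, b, c) = 1.
Reduced forces 3a^2 <= |D| = 1447, so 1 <= a <= 21; b must have the parity of D, and c = (b^2 - D)/(4a) must be an integer >= a.
Enumerate a = 1..21, b in [-a, a]:
  a=1: (1, 1, 362)  [1]
  a=2: (2, -1, 181), (2, 1, 181)  [2]
  a=3: none
  a=4: (4, -3, 91), (4, 3, 91)  [2]
  a=5..6: none
  a=7: (7, -3, 52), (7, 3, 52)  [2]
  a=8: (8, -5, 46), (8, 5, 46)  [2]
  a=9..10: none
  a=11: (11, -7, 34), (11, 7, 34)  [2]
  a=12: none
  a=13: (13, -3, 28), (13, 3, 28)  [2]
  a=14: (14, -11, 28), (14, -3, 26), (14, 3, 26), (14, 11, 28)  [4]
  a=15: none
  a=16: (16, -5, 23), (16, 5, 23)  [2]
  a=17: (17, -7, 22), (17, 7, 22)  [2]
  a=18: none
  a=19: (19, -15, 22), (19, 15, 22)  [2]
  a=20..21: none
Total reduced forms: 1 + 2 + 2 + 2 + 2 + 2 + 2 + 4 + 2 + 2 + 2 = 23
h = 23

23


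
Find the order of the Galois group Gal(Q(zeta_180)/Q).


|Gal(Q(zeta_180)/Q)| = phi(180)
= 48

48


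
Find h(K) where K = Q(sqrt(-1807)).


K = Q(sqrt(-1807)). d mod 4 = 1, so D = disc(K) = d = -1807
h(K) equals the number of primitive reduced positive-definite forms (a, b, c) = a*x^2 + b*x*y + c*y^2 with b^2 - 4ac = D,
where reduced means |b| <= a <= c, with b >= 0 whenever |b| = a or a = c, and primitive means gcd(a, b, c) = 1.
Reduced forces 3a^2 <= |D| = 1807, so 1 <= a <= 24; b must have the parity of D, and c = (b^2 - D)/(4a) must be an integer >= a.
Enumerate a = 1..24, b in [-a, a]:
  a=1: (1, 1, 452)  [1]
  a=2: (2, -1, 226), (2, 1, 226)  [2]
  a=3: none
  a=4: (4, -1, 113), (4, 1, 113)  [2]
  a=5..7: none
  a=8: (8, -7, 58), (8, 7, 58)  [2]
  a=9..12: none
  a=13: (13, 13, 38)  [1]
  a=14..15: none
  a=16: (16, -7, 29), (16, 7, 29)  [2]
  a=17..18: none
  a=19: (19, -13, 26), (19, 13, 26)  [2]
  a=20..24: none
Total reduced forms: 1 + 2 + 2 + 2 + 1 + 2 + 2 = 12
h = 12

12


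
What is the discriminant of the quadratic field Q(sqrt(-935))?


For K = Q(sqrt(d)) with d squarefree: disc(K) = d if d = 1 mod 4, and disc(K) = 4d if d = 2 or 3 mod 4.
Here d = -935, and d mod 4 = 1.
d = 1 mod 4 (O_K = Z[(1+sqrt(d))/2]), so disc(K) = d = -935

-935


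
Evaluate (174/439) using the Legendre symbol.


p = 439 is prime, so compute (174/439) with the reciprocity algorithm (Jacobi-symbol steps: pull out 2s via (2/n), flip via reciprocity, reduce):
  pull out 2: (2/439) = +1  (since 439 mod 8 = 7)
  reciprocity: (87/439) -> -(439/87)
  reduce: (4/87)
  pull out 2: (2/87) = +1  (since 87 mod 8 = 7)
  pull out 2: (2/87) = +1  (since 87 mod 8 = 7)
  (1/87) = 1
Product of signs = -1
(174/439) = -1

-1


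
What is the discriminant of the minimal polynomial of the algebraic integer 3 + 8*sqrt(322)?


The element 3 + 8*sqrt(322) has minimal polynomial:
x^2 - 6*x - 20599
Discriminant = (-6)^2 - 4*(-20599)
= 36 + 82396
= 82432

82432


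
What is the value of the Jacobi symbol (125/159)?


Compute (125/159) via quadratic reciprocity:
  reciprocity: (125/159) -> +(159/125)
  reduce: (34/125)
  pull out 2: (2/125) = -1  (since 125 mod 8 = 5)
  reciprocity: (17/125) -> +(125/17)
  reduce: (6/17)
  pull out 2: (2/17) = +1  (since 17 mod 8 = 1)
  reciprocity: (3/17) -> +(17/3)
  reduce: (2/3)
  pull out 2: (2/3) = -1  (since 3 mod 8 = 3)
  (1/3) = 1
Product of signs = 1

1


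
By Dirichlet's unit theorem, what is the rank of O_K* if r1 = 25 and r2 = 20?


By Dirichlet's unit theorem:
rank = r1 + r2 - 1
= 25 + 20 - 1
= 44

44


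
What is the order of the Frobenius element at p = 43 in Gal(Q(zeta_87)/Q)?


The Frobenius at p in Gal(Q(zeta_n)/Q) = (Z/nZ)* is the class of p, so its order is ord_87(43), the smallest k >= 1 with 43^k = 1 mod 87.
n = 87 = 3 * 29, phi(87) = 56; the order divides phi(n).
Divisors of 56: 1, 2, 4, 7, 8, 14, 28, 56
Repeated squaring mod 87: 43^1 = 43, 43^2 = 22, 43^4 = 49, 43^8 = 52, 43^16 = 7, 43^32 = 49
Test divisors in increasing order:
  k=1: 43^1 = 43 mod 87
  k=2: 43^2 = 22 mod 87
  k=4: 43^4 = 49 mod 87
  k=7: 43^7 = 49 * 22 * 43 = 70 mod 87
  k=8: 43^8 = 52 mod 87
  k=14: 43^14 = 52 * 49 * 22 = 28 mod 87
  k=28: 43^28 = 7 * 52 * 49 = 1 mod 87  <- first divisor giving 1
Order = 28

28


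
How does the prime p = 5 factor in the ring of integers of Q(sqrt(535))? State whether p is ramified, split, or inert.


K = Q(sqrt(535)). Since d mod 4 = 3, disc(K) = 2140.
Check p | disc: 2140 mod 5 = 0.
p divides disc, so p ramifies: (p) = P^2 with e=2, f=1, g=1.
Therefore p is ramified.

ramified


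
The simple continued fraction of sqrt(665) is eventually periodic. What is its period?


Run the CF algorithm for sqrt(665).
a_0 = floor(sqrt(665)) = 25; set m_0=0, q_0=1.
Recurrence: m' = q*a - m,  q' = (d - m'^2)/q,  a' = floor((a_0 + m')/q').
  step 1: m=25, q=40, a=1
  step 2: m=15, q=11, a=3
  step 3: m=18, q=31, a=1
  step 4: m=13, q=16, a=2
  step 5: m=19, q=19, a=2
  step 6: m=19, q=16, a=2
  step 7: m=13, q=31, a=1
  step 8: m=18, q=11, a=3
  step 9: m=15, q=40, a=1
  step 10: m=25, q=1, a=50
a_10 = 2*a_0 = 50, so the period closes here.
sqrt(665) = [25; 1, 3, 1, 2, 2, 2, 1, 3, 1, 50]
Period length = 10

10


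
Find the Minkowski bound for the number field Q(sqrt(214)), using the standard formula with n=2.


d = 214, d mod 4 = 2, so disc(K) = 4d = 856; |disc(K)| = 856
Real quadratic field, so n = 2, s = r2 = 0, r1 = 2
M = (n!/n^n) * (4/pi)^s * sqrt(|disc(K)|) = (2!/2^2) * (4/pi)^0 * sqrt(856)
= 0.5 * 1.000000 * 29.257478
= 14.6287

14.6287


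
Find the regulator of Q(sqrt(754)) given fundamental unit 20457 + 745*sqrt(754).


epsilon = 20457 + 745*sqrt(754)
= 40914.0000
R = ln(40914.0000)
= 10.6192

10.6192


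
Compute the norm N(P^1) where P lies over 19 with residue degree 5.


N(P^a) = p^(a*f)
= 19^(1*5)
= 19^5
= 2476099

2476099


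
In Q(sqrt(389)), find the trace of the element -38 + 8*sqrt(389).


Tr(a + b*sqrt(d)) = (a + b*sqrt(d)) + (a - b*sqrt(d)) = 2a
= 2 * (-38)
= -76

-76


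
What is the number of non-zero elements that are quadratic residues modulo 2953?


For prime p, the number of non-zero quadratic residues is (p-1)/2.
= (2953-1)/2
= 1476

1476


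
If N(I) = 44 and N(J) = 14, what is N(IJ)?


N(IJ) = N(I) * N(J)
= 44 * 14
= 616

616


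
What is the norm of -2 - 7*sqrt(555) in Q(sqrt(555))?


N(a + b*sqrt(d)) = a^2 - d*b^2
= (-2)^2 - (555)*(-7)^2
= 4 - 27195
= -27191

-27191


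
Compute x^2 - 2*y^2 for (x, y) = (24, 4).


x^2 - d*y^2
= 24^2 - 2*4^2
= 576 - 32
= 544

544


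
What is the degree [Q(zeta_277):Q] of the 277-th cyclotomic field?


The degree equals Euler's totient phi(277).
277 = 277
phi(277) = 276

276


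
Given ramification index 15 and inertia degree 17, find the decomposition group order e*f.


|D_P| = e * f
= 15 * 17
= 255

255


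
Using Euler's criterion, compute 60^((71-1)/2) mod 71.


p = 71 is prime and the exponent is (p-1)/2 = 35, so by Euler's criterion 60^35 = (60/71) = +1 or -1 mod 71.
Compute by square-and-multiply:
  35 = 32 + 2 + 1 (binary 100011)
  Repeated squaring mod 71: 60^1 = 60, 60^2 = 50, 60^4 = 15, 60^8 = 12, 60^16 = 2, 60^32 = 4
  60^35 = 60^32 * 60^2 * 60^1 = 4 * 50 * 60 mod 71
    4 * 50 = 200 = 58 mod 71
    58 * 60 = 3480 = 1 mod 71
  60^35 = 1 mod 71
Result 1: 60 is a quadratic residue mod 71.
60^35 mod 71 = 1

1


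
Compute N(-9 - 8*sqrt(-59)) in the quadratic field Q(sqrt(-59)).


N(a + b*sqrt(d)) = a^2 - d*b^2
= (-9)^2 - (-59)*(-8)^2
= 81 + 3776
= 3857

3857


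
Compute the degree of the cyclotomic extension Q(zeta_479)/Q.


The degree equals Euler's totient phi(479).
479 = 479
phi(479) = 478

478


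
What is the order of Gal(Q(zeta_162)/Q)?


|Gal(Q(zeta_162)/Q)| = phi(162)
= 54

54


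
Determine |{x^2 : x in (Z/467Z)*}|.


For prime p, the number of non-zero quadratic residues is (p-1)/2.
= (467-1)/2
= 233

233


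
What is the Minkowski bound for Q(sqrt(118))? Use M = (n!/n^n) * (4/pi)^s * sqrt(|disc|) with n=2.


d = 118, d mod 4 = 2, so disc(K) = 4d = 472; |disc(K)| = 472
Real quadratic field, so n = 2, s = r2 = 0, r1 = 2
M = (n!/n^n) * (4/pi)^s * sqrt(|disc(K)|) = (2!/2^2) * (4/pi)^0 * sqrt(472)
= 0.5 * 1.000000 * 21.725561
= 10.8628

10.8628


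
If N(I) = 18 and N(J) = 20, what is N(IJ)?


N(IJ) = N(I) * N(J)
= 18 * 20
= 360

360


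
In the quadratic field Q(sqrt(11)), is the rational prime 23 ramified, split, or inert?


K = Q(sqrt(11)). Since d mod 4 = 3, disc(K) = 44.
Check p | disc: 44 mod 23 = 21.
p does not divide disc. Compute Legendre symbol (d/p):
11^((23-1)/2) mod 23 = -1
(d/p) = -1, so p is inert: (p) stays prime with e=1, f=2, g=1.
Therefore p is inert.

inert


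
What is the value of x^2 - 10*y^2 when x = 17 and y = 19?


x^2 - d*y^2
= 17^2 - 10*19^2
= 289 - 3610
= -3321

-3321


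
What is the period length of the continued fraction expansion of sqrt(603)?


Run the CF algorithm for sqrt(603).
a_0 = floor(sqrt(603)) = 24; set m_0=0, q_0=1.
Recurrence: m' = q*a - m,  q' = (d - m'^2)/q,  a' = floor((a_0 + m')/q').
  step 1: m=24, q=27, a=1
  step 2: m=3, q=22, a=1
  step 3: m=19, q=11, a=3
  step 4: m=14, q=37, a=1
  step 5: m=23, q=2, a=23
  step 6: m=23, q=37, a=1
  step 7: m=14, q=11, a=3
  step 8: m=19, q=22, a=1
  step 9: m=3, q=27, a=1
  step 10: m=24, q=1, a=48
a_10 = 2*a_0 = 48, so the period closes here.
sqrt(603) = [24; 1, 1, 3, 1, 23, 1, 3, 1, 1, 48]
Period length = 10

10


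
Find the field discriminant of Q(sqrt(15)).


For K = Q(sqrt(d)) with d squarefree: disc(K) = d if d = 1 mod 4, and disc(K) = 4d if d = 2 or 3 mod 4.
Here d = 15, and d mod 4 = 3.
d = 3 mod 4, not 1 (O_K = Z[sqrt(d)]), so disc(K) = 4d = 4 * (15) = 60

60


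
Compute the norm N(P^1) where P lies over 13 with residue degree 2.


N(P^a) = p^(a*f)
= 13^(1*2)
= 13^2
= 169

169


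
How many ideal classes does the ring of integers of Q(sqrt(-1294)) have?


K = Q(sqrt(-1294)). d mod 4 = 2, so D = disc(K) = 4d = -5176
h(K) equals the number of primitive reduced positive-definite forms (a, b, c) = a*x^2 + b*x*y + c*y^2 with b^2 - 4ac = D,
where reduced means |b| <= a <= c, with b >= 0 whenever |b| = a or a = c, and primitive means gcd(a, b, c) = 1.
Reduced forces 3a^2 <= |D| = 5176, so 1 <= a <= 41; b must have the parity of D, and c = (b^2 - D)/(4a) must be an integer >= a.
Enumerate a = 1..41, b in [-a, a]:
  a=1: (1, 0, 1294)  [1]
  a=2: (2, 0, 647)  [1]
  a=3..4: none
  a=5: (5, -2, 259), (5, 2, 259)  [2]
  a=6: none
  a=7: (7, -2, 185), (7, 2, 185)  [2]
  a=8..9: none
  a=10: (10, -8, 131), (10, 8, 131)  [2]
  a=11: (11, -4, 118), (11, 4, 118)  [2]
  a=12..13: none
  a=14: (14, -12, 95), (14, 12, 95)  [2]
  a=15..16: none
  a=17: (17, -14, 79), (17, 14, 79)  [2]
  a=18: none
  a=19: (19, -12, 70), (19, 12, 70)  [2]
  a=20..21: none
  a=22: (22, -4, 59), (22, 4, 59)  [2]
  a=23..24: none
  a=25: (25, -18, 55), (25, 18, 55)  [2]
  a=26..30: none
  a=31: (31, -30, 49), (31, 30, 49)  [2]
  a=32..33: none
  a=34: (34, -20, 41), (34, 20, 41)  [2]
  a=35: (35, -12, 38), (35, -2, 37), (35, 2, 37), (35, 12, 38)  [4]
  a=36..41: none
Total reduced forms: 1 + 1 + 2 + 2 + 2 + 2 + 2 + 2 + 2 + 2 + 2 + 2 + 2 + 4 = 28
h = 28

28


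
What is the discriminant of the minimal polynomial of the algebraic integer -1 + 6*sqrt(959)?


The element -1 + 6*sqrt(959) has minimal polynomial:
x^2 + 2*x - 34523
Discriminant = (2)^2 - 4*(-34523)
= 4 + 138092
= 138096

138096


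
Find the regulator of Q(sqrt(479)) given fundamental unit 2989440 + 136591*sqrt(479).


epsilon = 2989440 + 136591*sqrt(479)
= 5.9789e+06
R = ln(5.9789e+06)
= 15.6037

15.6037


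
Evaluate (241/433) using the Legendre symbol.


p = 433 is prime, so compute (241/433) with the reciprocity algorithm (Jacobi-symbol steps: pull out 2s via (2/n), flip via reciprocity, reduce):
  reciprocity: (241/433) -> +(433/241)
  reduce: (192/241)
  pull out 2: (2/241) = +1  (since 241 mod 8 = 1)
  pull out 2: (2/241) = +1  (since 241 mod 8 = 1)
  pull out 2: (2/241) = +1  (since 241 mod 8 = 1)
  pull out 2: (2/241) = +1  (since 241 mod 8 = 1)
  pull out 2: (2/241) = +1  (since 241 mod 8 = 1)
  pull out 2: (2/241) = +1  (since 241 mod 8 = 1)
  reciprocity: (3/241) -> +(241/3)
  reduce: (1/3)
  (1/3) = 1
Product of signs = 1
(241/433) = 1

1


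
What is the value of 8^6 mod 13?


p = 13 is prime and the exponent is (p-1)/2 = 6, so by Euler's criterion 8^6 = (8/13) = +1 or -1 mod 13.
Compute by square-and-multiply:
  6 = 4 + 2 (binary 110)
  Repeated squaring mod 13: 8^1 = 8, 8^2 = 12, 8^4 = 1
  8^6 = 8^4 * 8^2 = 1 * 12 mod 13
    1 * 12 = 12 = 12 mod 13
  8^6 = 12 mod 13
Result 12 = p - 1 = -1 mod 13: 8 is a quadratic non-residue mod 13. As a residue in [0, p-1] the value is 12.
8^6 mod 13 = 12

12


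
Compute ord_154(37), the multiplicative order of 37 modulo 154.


We want ord_154(37), the smallest k >= 1 with 37^k = 1 mod 154.
n = 154 = 2 * 7 * 11, phi(154) = 60; the order divides phi(n).
Divisors of 60: 1, 2, 3, 4, 5, 6, 10, 12, 15, 20, 30, 60
Repeated squaring mod 154: 37^1 = 37, 37^2 = 137, 37^4 = 135, 37^8 = 53, 37^16 = 37, 37^32 = 137
Test divisors in increasing order:
  k=1: 37^1 = 37 mod 154
  k=2: 37^2 = 137 mod 154
  k=3: 37^3 = 137 * 37 = 141 mod 154
  k=4: 37^4 = 135 mod 154
  k=5: 37^5 = 135 * 37 = 67 mod 154
  k=6: 37^6 = 135 * 137 = 15 mod 154
  k=10: 37^10 = 53 * 137 = 23 mod 154
  k=12: 37^12 = 53 * 135 = 71 mod 154
  k=15: 37^15 = 53 * 135 * 137 * 37 = 1 mod 154  <- first divisor giving 1
Order = 15

15


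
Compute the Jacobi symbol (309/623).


Compute (309/623) via quadratic reciprocity:
  reciprocity: (309/623) -> +(623/309)
  reduce: (5/309)
  reciprocity: (5/309) -> +(309/5)
  reduce: (4/5)
  pull out 2: (2/5) = -1  (since 5 mod 8 = 5)
  pull out 2: (2/5) = -1  (since 5 mod 8 = 5)
  (1/5) = 1
Product of signs = 1

1


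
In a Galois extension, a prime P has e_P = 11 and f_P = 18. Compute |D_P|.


|D_P| = e * f
= 11 * 18
= 198

198


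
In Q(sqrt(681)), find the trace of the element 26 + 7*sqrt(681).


Tr(a + b*sqrt(d)) = (a + b*sqrt(d)) + (a - b*sqrt(d)) = 2a
= 2 * (26)
= 52

52


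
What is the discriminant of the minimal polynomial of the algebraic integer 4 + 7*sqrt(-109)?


The element 4 + 7*sqrt(-109) has minimal polynomial:
x^2 - 8*x + 5357
Discriminant = (-8)^2 - 4*(5357)
= 64 - 21428
= -21364

-21364


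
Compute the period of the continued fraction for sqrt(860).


Run the CF algorithm for sqrt(860).
a_0 = floor(sqrt(860)) = 29; set m_0=0, q_0=1.
Recurrence: m' = q*a - m,  q' = (d - m'^2)/q,  a' = floor((a_0 + m')/q').
  step 1: m=29, q=19, a=3
  step 2: m=28, q=4, a=14
  step 3: m=28, q=19, a=3
  step 4: m=29, q=1, a=58
a_4 = 2*a_0 = 58, so the period closes here.
sqrt(860) = [29; 3, 14, 3, 58]
Period length = 4

4


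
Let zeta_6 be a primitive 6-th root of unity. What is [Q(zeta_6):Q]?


The degree equals Euler's totient phi(6).
6 = 2 * 3
phi(6) = 2

2


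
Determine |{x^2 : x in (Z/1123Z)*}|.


For prime p, the number of non-zero quadratic residues is (p-1)/2.
= (1123-1)/2
= 561

561


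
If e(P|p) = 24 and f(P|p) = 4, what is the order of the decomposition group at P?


|D_P| = e * f
= 24 * 4
= 96

96


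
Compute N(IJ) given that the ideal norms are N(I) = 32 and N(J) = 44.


N(IJ) = N(I) * N(J)
= 32 * 44
= 1408

1408


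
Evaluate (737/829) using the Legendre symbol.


p = 829 is prime, so compute (737/829) with the reciprocity algorithm (Jacobi-symbol steps: pull out 2s via (2/n), flip via reciprocity, reduce):
  reciprocity: (737/829) -> +(829/737)
  reduce: (92/737)
  pull out 2: (2/737) = +1  (since 737 mod 8 = 1)
  pull out 2: (2/737) = +1  (since 737 mod 8 = 1)
  reciprocity: (23/737) -> +(737/23)
  reduce: (1/23)
  (1/23) = 1
Product of signs = 1
(737/829) = 1

1


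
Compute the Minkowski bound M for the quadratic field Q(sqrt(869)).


d = 869, d mod 4 = 1, so disc(K) = d = 869; |disc(K)| = 869
Real quadratic field, so n = 2, s = r2 = 0, r1 = 2
M = (n!/n^n) * (4/pi)^s * sqrt(|disc(K)|) = (2!/2^2) * (4/pi)^0 * sqrt(869)
= 0.5 * 1.000000 * 29.478806
= 14.7394

14.7394


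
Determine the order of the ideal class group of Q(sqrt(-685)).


K = Q(sqrt(-685)). d mod 4 = 3, so D = disc(K) = 4d = -2740
h(K) equals the number of primitive reduced positive-definite forms (a, b, c) = a*x^2 + b*x*y + c*y^2 with b^2 - 4ac = D,
where reduced means |b| <= a <= c, with b >= 0 whenever |b| = a or a = c, and primitive means gcd(a, b, c) = 1.
Reduced forces 3a^2 <= |D| = 2740, so 1 <= a <= 30; b must have the parity of D, and c = (b^2 - D)/(4a) must be an integer >= a.
Enumerate a = 1..30, b in [-a, a]:
  a=1: (1, 0, 685)  [1]
  a=2: (2, 2, 343)  [1]
  a=3..4: none
  a=5: (5, 0, 137)  [1]
  a=6: none
  a=7: (7, -2, 98), (7, 2, 98)  [2]
  a=8..9: none
  a=10: (10, 10, 71)  [1]
  a=11..12: none
  a=13: (13, -4, 53), (13, 4, 53)  [2]
  a=14: (14, -2, 49), (14, 2, 49)  [2]
  a=15..25: none
  a=26: (26, -22, 31), (26, 22, 31)  [2]
  a=27..30: none
Total reduced forms: 1 + 1 + 1 + 2 + 1 + 2 + 2 + 2 = 12
h = 12

12


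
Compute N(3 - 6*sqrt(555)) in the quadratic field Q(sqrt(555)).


N(a + b*sqrt(d)) = a^2 - d*b^2
= (3)^2 - (555)*(-6)^2
= 9 - 19980
= -19971

-19971


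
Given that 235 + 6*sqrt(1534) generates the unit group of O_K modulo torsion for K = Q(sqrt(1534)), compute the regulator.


epsilon = 235 + 6*sqrt(1534)
= 469.9979
R = ln(469.9979)
= 6.1527

6.1527


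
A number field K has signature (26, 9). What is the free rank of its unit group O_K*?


By Dirichlet's unit theorem:
rank = r1 + r2 - 1
= 26 + 9 - 1
= 34

34


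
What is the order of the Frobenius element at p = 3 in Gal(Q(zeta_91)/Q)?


The Frobenius at p in Gal(Q(zeta_n)/Q) = (Z/nZ)* is the class of p, so its order is ord_91(3), the smallest k >= 1 with 3^k = 1 mod 91.
n = 91 = 7 * 13, phi(91) = 72; the order divides phi(n).
Divisors of 72: 1, 2, 3, 4, 6, 8, 9, 12, 18, 24, 36, 72
Repeated squaring mod 91: 3^1 = 3, 3^2 = 9, 3^4 = 81, 3^8 = 9, 3^16 = 81, 3^32 = 9, 3^64 = 81
Test divisors in increasing order:
  k=1: 3^1 = 3 mod 91
  k=2: 3^2 = 9 mod 91
  k=3: 3^3 = 9 * 3 = 27 mod 91
  k=4: 3^4 = 81 mod 91
  k=6: 3^6 = 81 * 9 = 1 mod 91  <- first divisor giving 1
Order = 6

6


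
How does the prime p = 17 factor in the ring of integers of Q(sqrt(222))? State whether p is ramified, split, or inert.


K = Q(sqrt(222)). Since d mod 4 = 2, disc(K) = 888.
Check p | disc: 888 mod 17 = 4.
p does not divide disc. Compute Legendre symbol (d/p):
1^((17-1)/2) mod 17 = 1
(d/p) = 1, so p splits: (p) = P*P' with e=1, f=1, g=2.
Therefore p is split.

split


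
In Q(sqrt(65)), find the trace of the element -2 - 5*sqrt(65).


Tr(a + b*sqrt(d)) = (a + b*sqrt(d)) + (a - b*sqrt(d)) = 2a
= 2 * (-2)
= -4

-4


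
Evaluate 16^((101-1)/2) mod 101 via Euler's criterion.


p = 101 is prime and the exponent is (p-1)/2 = 50, so by Euler's criterion 16^50 = (16/101) = +1 or -1 mod 101.
Compute by square-and-multiply:
  50 = 32 + 16 + 2 (binary 110010)
  Repeated squaring mod 101: 16^1 = 16, 16^2 = 54, 16^4 = 88, 16^8 = 68, 16^16 = 79, 16^32 = 80
  16^50 = 16^32 * 16^16 * 16^2 = 80 * 79 * 54 mod 101
    80 * 79 = 6320 = 58 mod 101
    58 * 54 = 3132 = 1 mod 101
  16^50 = 1 mod 101
Result 1: 16 is a quadratic residue mod 101.
16^50 mod 101 = 1

1


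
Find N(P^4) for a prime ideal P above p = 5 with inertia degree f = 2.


N(P^a) = p^(a*f)
= 5^(4*2)
= 5^8
= 390625

390625


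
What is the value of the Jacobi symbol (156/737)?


Compute (156/737) via quadratic reciprocity:
  pull out 2: (2/737) = +1  (since 737 mod 8 = 1)
  pull out 2: (2/737) = +1  (since 737 mod 8 = 1)
  reciprocity: (39/737) -> +(737/39)
  reduce: (35/39)
  reciprocity: (35/39) -> -(39/35)
  reduce: (4/35)
  pull out 2: (2/35) = -1  (since 35 mod 8 = 3)
  pull out 2: (2/35) = -1  (since 35 mod 8 = 3)
  (1/35) = 1
Product of signs = -1

-1


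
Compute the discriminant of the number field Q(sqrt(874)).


For K = Q(sqrt(d)) with d squarefree: disc(K) = d if d = 1 mod 4, and disc(K) = 4d if d = 2 or 3 mod 4.
Here d = 874, and d mod 4 = 2.
d = 2 mod 4, not 1 (O_K = Z[sqrt(d)]), so disc(K) = 4d = 4 * (874) = 3496

3496


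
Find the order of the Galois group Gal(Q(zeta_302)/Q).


|Gal(Q(zeta_302)/Q)| = phi(302)
= 150

150


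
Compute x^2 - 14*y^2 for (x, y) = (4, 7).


x^2 - d*y^2
= 4^2 - 14*7^2
= 16 - 686
= -670

-670


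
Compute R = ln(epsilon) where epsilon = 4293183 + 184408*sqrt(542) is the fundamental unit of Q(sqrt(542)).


epsilon = 4293183 + 184408*sqrt(542)
= 8.5864e+06
R = ln(8.5864e+06)
= 15.9657

15.9657
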